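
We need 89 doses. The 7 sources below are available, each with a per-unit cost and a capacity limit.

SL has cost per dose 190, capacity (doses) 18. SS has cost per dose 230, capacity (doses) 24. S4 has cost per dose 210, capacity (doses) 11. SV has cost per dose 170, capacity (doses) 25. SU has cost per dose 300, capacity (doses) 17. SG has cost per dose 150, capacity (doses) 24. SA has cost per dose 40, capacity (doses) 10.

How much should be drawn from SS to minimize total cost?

Fill from the cheapest source first.
SA at 40: take all 10 doses ; 79 still needed.
SG at 150: take all 24 doses ; 55 still needed.
SV (170): use full 25 ; 30 doses to go.
SL at 190: take all 18 doses ; 12 still needed.
S4 (210): use full 11 ; 1 doses to go.
SS (230): take the remaining 1 ; done.
SU: unused.

1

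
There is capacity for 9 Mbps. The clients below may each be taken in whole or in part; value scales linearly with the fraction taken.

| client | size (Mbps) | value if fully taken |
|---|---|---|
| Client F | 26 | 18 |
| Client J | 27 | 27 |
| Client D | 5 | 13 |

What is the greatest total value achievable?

Rank by value-to-size ratio: Client D 13/5≈2.6, Client J 27/27≈1, Client F 18/26≈0.692.
Take all of Client D (5 Mbps, value 13) ; 4 Mbps left.
Only 4 Mbps remain; take 4/27 of Client J for value 27×4/27 = 4.
Total value = 17.

17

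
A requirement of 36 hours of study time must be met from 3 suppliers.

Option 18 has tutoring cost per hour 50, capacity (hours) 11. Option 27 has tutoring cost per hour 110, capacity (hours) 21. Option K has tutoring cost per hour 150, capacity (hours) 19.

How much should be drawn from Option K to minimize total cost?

4

Use suppliers in increasing cost order.
Take 11 from Option 18 at 50 → need 25 more.
Option 27 (110): use full 21 → 4 hours to go.
Take 4 from Option K at 150 to finish.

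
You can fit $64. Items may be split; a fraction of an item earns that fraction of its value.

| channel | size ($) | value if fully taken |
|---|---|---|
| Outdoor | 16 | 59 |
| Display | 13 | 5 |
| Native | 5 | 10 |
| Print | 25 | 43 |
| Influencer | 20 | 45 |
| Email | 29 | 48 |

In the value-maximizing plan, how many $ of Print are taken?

Sort by value density: Outdoor 59/16≈3.69, Influencer 45/20≈2.25, Native 10/5≈2, Print 43/25≈1.72, Email 48/29≈1.66, Display 5/13≈0.385.
All 16 $ of Outdoor fit (value 59) ; 48 remain.
Take all of Influencer (20 $, value 45) ; 28 $ left.
Take all of Native (5 $, value 10) ; 23 $ left.
Only 23 $ remain; take 23/25 of Print for value 43×23/25 = 39.56.

23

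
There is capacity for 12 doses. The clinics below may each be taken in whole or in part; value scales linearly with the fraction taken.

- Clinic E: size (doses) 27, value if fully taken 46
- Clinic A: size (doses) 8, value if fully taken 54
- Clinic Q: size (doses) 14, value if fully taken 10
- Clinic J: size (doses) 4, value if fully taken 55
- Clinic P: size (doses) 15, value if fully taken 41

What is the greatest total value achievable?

109

Best value per unit of size first: Clinic J 55/4≈13.8, Clinic A 54/8≈6.75, Clinic P 41/15≈2.73, Clinic E 46/27≈1.7, Clinic Q 10/14≈0.714.
All 4 doses of Clinic J fit (value 55) ; 8 remain.
Clinic A: take in full, 8 doses for value 54 ; 0 left.
Total value = 109.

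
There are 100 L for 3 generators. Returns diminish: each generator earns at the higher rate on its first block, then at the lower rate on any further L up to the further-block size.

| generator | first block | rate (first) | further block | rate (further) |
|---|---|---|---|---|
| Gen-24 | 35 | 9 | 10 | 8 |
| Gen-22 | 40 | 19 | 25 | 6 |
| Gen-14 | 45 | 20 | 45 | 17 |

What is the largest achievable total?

1915

Rank every tier by rate: Gen-14/first 20 > Gen-22/first 19 > Gen-14/second 17 > Gen-24/first 9 > Gen-24/second 8 > Gen-22/second 6.
Fill Gen-14 first block (45 at 20) — 55 left.
Fill Gen-22 first block (40 at 19) — 15 left.
Gen-14/second: +15 of 45 at 17; pool empty.
Total = 20×45 + 19×40 + 17×15 = 1915.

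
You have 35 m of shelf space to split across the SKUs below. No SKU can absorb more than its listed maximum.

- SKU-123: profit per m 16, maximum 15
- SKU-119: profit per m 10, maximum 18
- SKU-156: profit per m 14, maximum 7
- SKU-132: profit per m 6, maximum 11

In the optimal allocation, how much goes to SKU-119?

13

Highest profit per m first: SKU-123 16 > SKU-156 14 > SKU-119 10 > SKU-132 6.
SKU-123 takes 15 to reach its cap of 15 ; 20 left.
SKU-156 takes 7 to reach its cap of 7 ; 13 left.
SKU-119 has room for 18 but only 13 remain, so it gets 13.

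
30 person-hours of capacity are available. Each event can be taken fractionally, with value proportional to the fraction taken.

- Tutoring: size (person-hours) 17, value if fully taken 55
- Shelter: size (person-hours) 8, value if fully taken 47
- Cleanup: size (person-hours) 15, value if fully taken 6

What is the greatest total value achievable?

104

Rank by value-to-size ratio: Shelter 47/8≈5.88, Tutoring 55/17≈3.24, Cleanup 6/15≈0.4.
All 8 person-hours of Shelter fit (value 47) → 22 remain.
Take all of Tutoring (17 person-hours, value 55) → 5 person-hours left.
Fill the last 5 person-hours with part of Cleanup: 5/15 of it earns 2.
Total value = 104.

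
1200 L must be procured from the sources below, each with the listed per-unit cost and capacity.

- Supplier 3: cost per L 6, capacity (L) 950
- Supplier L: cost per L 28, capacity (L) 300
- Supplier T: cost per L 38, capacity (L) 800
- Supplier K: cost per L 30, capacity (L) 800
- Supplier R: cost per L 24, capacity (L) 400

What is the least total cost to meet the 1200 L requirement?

Fill from the cheapest source first.
Supplier 3 at 6: take all 950 L — 250 still needed.
Take 250 from Supplier R at 24 to finish.
Supplier L, Supplier K, Supplier T: unused.
Cost = 950×6 + 250×24 = 11700.

11700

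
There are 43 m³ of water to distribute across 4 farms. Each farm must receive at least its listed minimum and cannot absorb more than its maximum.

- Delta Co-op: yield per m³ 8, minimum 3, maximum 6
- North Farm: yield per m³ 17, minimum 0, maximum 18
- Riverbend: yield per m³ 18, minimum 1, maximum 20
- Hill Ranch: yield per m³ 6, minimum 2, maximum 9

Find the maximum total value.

Meeting every minimum uses 3+0+1+2 = 6 m³, leaving 37.
Rank by yield per m³: Riverbend 18 > North Farm 17 > Delta Co-op 8 > Hill Ranch 6.
Riverbend: +19 to 20 (cap) — 18 left.
North Farm: +18 to 18 (cap) — 0 left.
Total = 8×3 + 17×18 + 18×20 + 6×2 = 702.

702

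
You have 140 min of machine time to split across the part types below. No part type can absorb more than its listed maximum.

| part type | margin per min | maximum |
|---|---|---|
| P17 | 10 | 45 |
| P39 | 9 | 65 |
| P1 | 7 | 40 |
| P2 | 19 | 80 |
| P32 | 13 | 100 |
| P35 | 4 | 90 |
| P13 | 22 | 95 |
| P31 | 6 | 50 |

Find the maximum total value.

Order the part types by margin per min: P13 22 > P2 19 > P32 13 > P17 10 > P39 9 > P1 7 > P31 6 > P35 4.
P13: +95 to 95 (cap) ; 45 left.
P2: +45 (room for 80) → 45. Pool exhausted.
Total = 19×45 + 22×95 = 2945.

2945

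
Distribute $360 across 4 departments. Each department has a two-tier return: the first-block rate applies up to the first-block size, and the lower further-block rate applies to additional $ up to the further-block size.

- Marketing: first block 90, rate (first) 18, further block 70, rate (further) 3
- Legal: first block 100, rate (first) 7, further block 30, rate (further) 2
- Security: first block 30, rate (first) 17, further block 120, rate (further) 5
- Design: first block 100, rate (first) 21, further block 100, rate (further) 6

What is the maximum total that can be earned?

Order all 8 blocks by rate: Design/first 21 > Marketing/first 18 > Security/first 17 > Legal/first 7 > Design/second 6 > Security/second 5 > Marketing/second 3 > Legal/second 2.
Design first at 21: fill all 100 — 260 left.
Marketing first at 18: fill all 90 — 170 left.
Fill Security first block (30 at 17) — 140 left.
Legal first at 7: fill all 100 — 40 left.
Design/second: +40 of 100 at 6; pool empty.
Total = 21×100 + 18×90 + 17×30 + 7×100 + 6×40 = 5170.

5170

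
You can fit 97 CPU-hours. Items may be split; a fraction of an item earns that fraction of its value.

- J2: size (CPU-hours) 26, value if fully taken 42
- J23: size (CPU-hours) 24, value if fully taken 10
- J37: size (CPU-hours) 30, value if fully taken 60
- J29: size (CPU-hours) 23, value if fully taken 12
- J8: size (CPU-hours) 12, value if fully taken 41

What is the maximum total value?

157.5

Rank by value-to-size ratio: J8 41/12≈3.42, J37 60/30≈2, J2 42/26≈1.62, J29 12/23≈0.522, J23 10/24≈0.417.
J8: take in full, 12 CPU-hours for value 41 → 85 left.
J37: take in full, 30 CPU-hours for value 60 → 55 left.
J2: take in full, 26 CPU-hours for value 42 → 29 left.
J29: take in full, 23 CPU-hours for value 12 → 6 left.
6 CPU-hours left: a 6/24 share of J23 gives 10×6/24 = 2.5.
Total value = 157.5.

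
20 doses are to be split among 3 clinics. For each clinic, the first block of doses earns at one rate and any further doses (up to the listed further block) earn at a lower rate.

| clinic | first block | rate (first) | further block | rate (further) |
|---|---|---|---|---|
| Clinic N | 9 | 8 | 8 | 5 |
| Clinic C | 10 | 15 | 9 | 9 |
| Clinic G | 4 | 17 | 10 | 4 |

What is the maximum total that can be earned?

272

Order all 6 blocks by rate: Clinic G/T1 17 > Clinic C/T1 15 > Clinic C/T2 9 > Clinic N/T1 8 > Clinic N/T2 5 > Clinic G/T2 4.
Fill Clinic G T1 block (4 at 17) ; 16 left.
Fill Clinic C T1 block (10 at 15) ; 6 left.
6 remain; put them into Clinic C T2 at 9.
Total = 17×4 + 15×10 + 9×6 = 272.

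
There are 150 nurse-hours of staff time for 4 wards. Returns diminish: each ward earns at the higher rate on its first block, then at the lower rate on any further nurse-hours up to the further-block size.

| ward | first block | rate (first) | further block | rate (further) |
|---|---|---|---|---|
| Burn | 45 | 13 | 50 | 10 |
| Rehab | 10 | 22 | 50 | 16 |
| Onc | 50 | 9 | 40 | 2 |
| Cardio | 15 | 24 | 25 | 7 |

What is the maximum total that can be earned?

2265

Order all 8 blocks by rate: Cardio/T1 24 > Rehab/T1 22 > Rehab/T2 16 > Burn/T1 13 > Burn/T2 10 > Onc/T1 9 > Cardio/T2 7 > Onc/T2 2.
Cardio T1 at 24: fill all 15 — 135 left.
Rehab T1 at 22: fill all 10 — 125 left.
Rehab/T2 (16): +50 — 75 left.
Burn/T1 (13): +45 — 30 left.
30 remain; put them into Burn T2 at 10.
Total = 24×15 + 22×10 + 16×50 + 13×45 + 10×30 = 2265.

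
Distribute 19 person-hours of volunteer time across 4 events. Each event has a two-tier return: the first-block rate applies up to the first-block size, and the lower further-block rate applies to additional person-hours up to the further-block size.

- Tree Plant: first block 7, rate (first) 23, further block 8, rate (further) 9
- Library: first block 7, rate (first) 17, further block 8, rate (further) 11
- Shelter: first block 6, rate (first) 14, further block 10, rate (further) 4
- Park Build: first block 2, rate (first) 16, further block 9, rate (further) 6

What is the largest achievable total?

Order all 8 blocks by rate: Tree Plant/T1 23 > Library/T1 17 > Park Build/T1 16 > Shelter/T1 14 > Library/T2 11 > Tree Plant/T2 9 > Park Build/T2 6 > Shelter/T2 4.
Fill Tree Plant T1 block (7 at 23) → 12 left.
Library T1 at 17: fill all 7 → 5 left.
Park Build T1 at 16: fill all 2 → 3 left.
Shelter T1 at 14: only 3 left, fill 3.
Total = 23×7 + 17×7 + 16×2 + 14×3 = 354.

354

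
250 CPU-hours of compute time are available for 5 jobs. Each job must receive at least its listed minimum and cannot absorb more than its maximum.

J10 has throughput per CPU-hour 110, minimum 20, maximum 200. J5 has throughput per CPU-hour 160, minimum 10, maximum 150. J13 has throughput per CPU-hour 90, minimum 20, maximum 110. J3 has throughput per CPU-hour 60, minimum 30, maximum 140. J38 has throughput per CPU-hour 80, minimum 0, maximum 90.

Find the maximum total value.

33100

Meeting every minimum uses 20+10+20+30+0 = 80 CPU-hours, leaving 170.
Highest throughput per CPU-hour first: J5 160 > J10 110 > J13 90 > J38 80 > J3 60.
J5 takes 140 more to reach its cap of 150 → 30 left.
Only 30 left; J10 takes them to reach 50.
Total = 110×50 + 160×150 + 90×20 + 60×30 = 33100.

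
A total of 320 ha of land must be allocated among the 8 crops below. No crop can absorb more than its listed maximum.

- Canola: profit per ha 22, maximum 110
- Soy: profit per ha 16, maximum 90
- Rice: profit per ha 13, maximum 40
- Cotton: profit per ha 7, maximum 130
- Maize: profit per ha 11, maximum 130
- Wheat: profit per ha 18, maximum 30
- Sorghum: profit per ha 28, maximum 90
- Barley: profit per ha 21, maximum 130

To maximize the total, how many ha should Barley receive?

Highest profit per ha first: Sorghum 28 > Canola 22 > Barley 21 > Wheat 18 > Soy 16 > Rice 13 > Maize 11 > Cotton 7.
Give Sorghum 90 to hit its cap of 90 ; 230 left.
Give Canola 110 to hit its cap of 110 ; 120 left.
Barley has room for 130 but only 120 remain, so it gets 120.

120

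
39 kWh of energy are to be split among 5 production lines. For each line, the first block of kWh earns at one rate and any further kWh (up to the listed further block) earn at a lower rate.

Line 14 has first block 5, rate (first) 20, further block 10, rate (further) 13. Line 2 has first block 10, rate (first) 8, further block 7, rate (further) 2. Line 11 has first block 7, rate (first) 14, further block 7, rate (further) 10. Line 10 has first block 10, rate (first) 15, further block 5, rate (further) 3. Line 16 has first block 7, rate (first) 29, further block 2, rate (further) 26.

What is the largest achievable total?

707

Treat each block as its own option and order by rate: Line 16/T1 29 > Line 16/T2 26 > Line 14/T1 20 > Line 10/T1 15 > Line 11/T1 14 > Line 14/T2 13 > Line 11/T2 10 > Line 2/T1 8 > Line 10/T2 3 > Line 2/T2 2.
Line 16/T1 (29): +7 — 32 left.
Fill Line 16 T2 block (2 at 26) — 30 left.
Fill Line 14 T1 block (5 at 20) — 25 left.
Fill Line 10 T1 block (10 at 15) — 15 left.
Line 11 T1 at 14: fill all 7 — 8 left.
8 remain; put them into Line 14 T2 at 13.
Total = 29×7 + 26×2 + 20×5 + 15×10 + 14×7 + 13×8 = 707.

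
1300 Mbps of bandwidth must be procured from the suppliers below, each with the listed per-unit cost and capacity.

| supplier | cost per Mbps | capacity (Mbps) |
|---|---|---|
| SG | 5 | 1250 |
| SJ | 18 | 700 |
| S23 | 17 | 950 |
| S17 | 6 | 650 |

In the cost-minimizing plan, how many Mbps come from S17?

50

Cheapest first:
Take 1250 from SG at 5 → need 50 more.
S17 (6): take the remaining 50 → done.
S23, SJ: unused.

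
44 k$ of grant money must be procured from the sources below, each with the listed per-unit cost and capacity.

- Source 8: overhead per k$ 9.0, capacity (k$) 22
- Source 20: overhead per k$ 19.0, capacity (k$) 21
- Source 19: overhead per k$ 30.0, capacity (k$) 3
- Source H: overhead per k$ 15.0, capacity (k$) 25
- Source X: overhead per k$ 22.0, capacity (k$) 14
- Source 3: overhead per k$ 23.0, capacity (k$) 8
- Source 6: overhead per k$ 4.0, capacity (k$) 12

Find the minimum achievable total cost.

396

Fill from the cheapest source first.
Take 12 from Source 6 at 4.0 ; need 32 more.
Source 8 at 9.0: take all 22 k$ ; 10 still needed.
Take 10 from Source H at 15.0 to finish.
Source 20, Source X, Source 3, Source 19: unused.
Cost = 12×4.0 + 22×9.0 + 10×15.0 = 396.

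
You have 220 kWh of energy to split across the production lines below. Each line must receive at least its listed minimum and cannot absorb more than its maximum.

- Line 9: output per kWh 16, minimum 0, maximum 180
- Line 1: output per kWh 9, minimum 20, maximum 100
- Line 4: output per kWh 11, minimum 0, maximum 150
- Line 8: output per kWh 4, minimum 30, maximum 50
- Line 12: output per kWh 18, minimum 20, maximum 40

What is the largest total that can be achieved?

3100

Meeting every minimum uses 0+20+0+30+20 = 70 kWh, leaving 150.
Rank by output per kWh: Line 12 18 > Line 9 16 > Line 4 11 > Line 1 9 > Line 8 4.
Give Line 12 20 more to hit its cap of 40 — 130 left.
Only 130 left; Line 9 takes them to reach 130.
Total = 16×130 + 9×20 + 4×30 + 18×40 = 3100.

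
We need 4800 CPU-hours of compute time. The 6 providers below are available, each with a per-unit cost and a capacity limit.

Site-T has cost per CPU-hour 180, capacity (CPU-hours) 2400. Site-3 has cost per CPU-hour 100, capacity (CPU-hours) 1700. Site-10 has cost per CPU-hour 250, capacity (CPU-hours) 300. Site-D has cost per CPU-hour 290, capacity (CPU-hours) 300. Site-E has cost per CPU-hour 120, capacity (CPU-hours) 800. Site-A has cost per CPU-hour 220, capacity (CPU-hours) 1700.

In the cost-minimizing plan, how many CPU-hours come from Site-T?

2300

Fill from the cheapest provider first.
Site-3 at 100: take all 1700 CPU-hours — 3100 still needed.
Site-E (120): use full 800 — 2300 CPU-hours to go.
Site-T (180): take the remaining 2300 — done.
Site-A, Site-10, Site-D: unused.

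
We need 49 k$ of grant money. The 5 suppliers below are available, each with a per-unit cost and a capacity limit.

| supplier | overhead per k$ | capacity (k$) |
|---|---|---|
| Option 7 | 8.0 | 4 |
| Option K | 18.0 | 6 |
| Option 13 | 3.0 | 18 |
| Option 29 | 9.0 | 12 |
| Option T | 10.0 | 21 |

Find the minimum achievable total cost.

344

Fill from the cheapest supplier first.
Option 13 at 3.0: take all 18 k$ ; 31 still needed.
Take 4 from Option 7 at 8.0 ; need 27 more.
Take 12 from Option 29 at 9.0 ; need 15 more.
Option T (10.0): take the remaining 15 ; done.
Option K: unused.
Cost = 18×3.0 + 4×8.0 + 12×9.0 + 15×10.0 = 344.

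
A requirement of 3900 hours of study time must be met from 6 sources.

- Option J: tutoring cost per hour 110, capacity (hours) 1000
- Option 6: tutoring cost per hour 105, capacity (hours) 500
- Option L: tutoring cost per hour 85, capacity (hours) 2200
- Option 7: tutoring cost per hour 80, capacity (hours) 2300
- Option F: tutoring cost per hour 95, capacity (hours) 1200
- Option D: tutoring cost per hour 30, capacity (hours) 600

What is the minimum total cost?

Fill from the cheapest source first.
Take 600 from Option D at 30 — need 3300 more.
Take 2300 from Option 7 at 80 — need 1000 more.
Take 1000 from Option L at 85 to finish.
Option F, Option 6, Option J: unused.
Cost = 600×30 + 2300×80 + 1000×85 = 287000.

287000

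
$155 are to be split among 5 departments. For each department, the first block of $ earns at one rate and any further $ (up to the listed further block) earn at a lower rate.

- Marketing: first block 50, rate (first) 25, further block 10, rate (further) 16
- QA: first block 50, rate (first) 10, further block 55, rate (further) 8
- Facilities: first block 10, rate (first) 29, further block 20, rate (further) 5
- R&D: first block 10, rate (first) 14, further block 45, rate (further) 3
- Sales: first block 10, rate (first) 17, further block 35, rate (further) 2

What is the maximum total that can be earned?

2630

Rank every tier by rate: Facilities/first 29 > Marketing/first 25 > Sales/first 17 > Marketing/second 16 > R&D/first 14 > QA/first 10 > QA/second 8 > Facilities/second 5 > R&D/second 3 > Sales/second 2.
Fill Facilities first block (10 at 29) → 145 left.
Marketing/first (25): +50 → 95 left.
Fill Sales first block (10 at 17) → 85 left.
Marketing/second (16): +10 → 75 left.
R&D first at 14: fill all 10 → 65 left.
QA/first (10): +50 → 15 left.
QA second at 8: only 15 left, fill 15.
Total = 29×10 + 25×50 + 17×10 + 16×10 + 14×10 + 10×50 + 8×15 = 2630.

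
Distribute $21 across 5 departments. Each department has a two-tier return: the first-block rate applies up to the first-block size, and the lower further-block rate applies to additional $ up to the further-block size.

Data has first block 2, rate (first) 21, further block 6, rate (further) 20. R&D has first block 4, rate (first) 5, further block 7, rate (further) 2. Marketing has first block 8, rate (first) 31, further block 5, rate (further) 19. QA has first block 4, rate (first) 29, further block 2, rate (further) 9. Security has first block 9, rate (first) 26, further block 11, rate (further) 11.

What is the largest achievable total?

Order all 10 blocks by rate: Marketing/first 31 > QA/first 29 > Security/first 26 > Data/first 21 > Data/second 20 > Marketing/second 19 > Security/second 11 > QA/second 9 > R&D/first 5 > R&D/second 2.
Marketing/first (31): +8 ; 13 left.
QA/first (29): +4 ; 9 left.
Fill Security first block (9 at 26) ; 0 left.
Total = 31×8 + 29×4 + 26×9 = 598.

598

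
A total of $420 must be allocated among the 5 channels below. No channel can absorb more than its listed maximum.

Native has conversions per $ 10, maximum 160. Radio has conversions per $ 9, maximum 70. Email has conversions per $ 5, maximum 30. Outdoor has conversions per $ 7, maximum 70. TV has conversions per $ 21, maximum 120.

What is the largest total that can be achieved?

5240

Order the channels by conversions per $: TV 21 > Native 10 > Radio 9 > Outdoor 7 > Email 5.
TV takes 120 to reach its cap of 120 — 300 left.
Native takes 160 to reach its cap of 160 — 140 left.
Radio: +70 to 70 (cap) — 70 left.
Give Outdoor 70 to hit its cap of 70 — 0 left.
Total = 10×160 + 9×70 + 7×70 + 21×120 = 5240.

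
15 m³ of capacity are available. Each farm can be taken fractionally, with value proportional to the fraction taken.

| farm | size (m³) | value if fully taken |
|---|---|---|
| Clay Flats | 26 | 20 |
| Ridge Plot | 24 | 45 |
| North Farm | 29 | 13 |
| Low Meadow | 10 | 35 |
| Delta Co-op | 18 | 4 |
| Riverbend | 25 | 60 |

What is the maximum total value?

47

Rank by value-to-size ratio: Low Meadow 35/10≈3.5, Riverbend 60/25≈2.4, Ridge Plot 45/24≈1.88, Clay Flats 20/26≈0.769, North Farm 13/29≈0.448, Delta Co-op 4/18≈0.222.
Take all of Low Meadow (10 m³, value 35) ; 5 m³ left.
Fill the last 5 m³ with part of Riverbend: 5/25 of it earns 12.
Total value = 47.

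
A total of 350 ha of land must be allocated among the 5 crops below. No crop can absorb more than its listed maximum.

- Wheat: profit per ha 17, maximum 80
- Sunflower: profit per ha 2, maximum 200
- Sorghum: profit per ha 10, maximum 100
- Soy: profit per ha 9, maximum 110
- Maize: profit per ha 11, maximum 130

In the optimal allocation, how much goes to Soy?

40

Rank by profit per ha: Wheat 17 > Maize 11 > Sorghum 10 > Soy 9 > Sunflower 2.
Give Wheat 80 to hit its cap of 80 ; 270 left.
Maize takes 130 to reach its cap of 130 ; 140 left.
Sorghum takes 100 to reach its cap of 100 ; 40 left.
Only 40 left; Soy takes them to reach 40.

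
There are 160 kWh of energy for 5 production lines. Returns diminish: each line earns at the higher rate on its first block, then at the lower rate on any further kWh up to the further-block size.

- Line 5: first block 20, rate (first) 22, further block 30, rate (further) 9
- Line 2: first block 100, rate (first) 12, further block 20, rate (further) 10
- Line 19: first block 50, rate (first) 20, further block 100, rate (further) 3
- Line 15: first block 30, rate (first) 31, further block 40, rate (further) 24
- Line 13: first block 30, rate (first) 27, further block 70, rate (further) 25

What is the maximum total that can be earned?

Treat each block as its own option and order by rate: Line 15/T1 31 > Line 13/T1 27 > Line 13/T2 25 > Line 15/T2 24 > Line 5/T1 22 > Line 19/T1 20 > Line 2/T1 12 > Line 2/T2 10 > Line 5/T2 9 > Line 19/T2 3.
Line 15/T1 (31): +30 — 130 left.
Fill Line 13 T1 block (30 at 27) — 100 left.
Line 13/T2 (25): +70 — 30 left.
30 remain; put them into Line 15 T2 at 24.
Total = 31×30 + 27×30 + 25×70 + 24×30 = 4210.

4210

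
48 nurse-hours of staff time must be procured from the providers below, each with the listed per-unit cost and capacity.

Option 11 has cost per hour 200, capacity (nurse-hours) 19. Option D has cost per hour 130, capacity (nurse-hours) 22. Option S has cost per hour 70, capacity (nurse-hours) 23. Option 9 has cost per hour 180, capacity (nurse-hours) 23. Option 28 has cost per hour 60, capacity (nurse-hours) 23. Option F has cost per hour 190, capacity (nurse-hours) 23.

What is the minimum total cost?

Use providers in increasing cost order.
Option 28 (60): use full 23 → 25 nurse-hours to go.
Option S (70): use full 23 → 2 nurse-hours to go.
Option D at 130: take 2 of its 22 → requirement met.
Option 9, Option F, Option 11: unused.
Cost = 23×60 + 23×70 + 2×130 = 3250.

3250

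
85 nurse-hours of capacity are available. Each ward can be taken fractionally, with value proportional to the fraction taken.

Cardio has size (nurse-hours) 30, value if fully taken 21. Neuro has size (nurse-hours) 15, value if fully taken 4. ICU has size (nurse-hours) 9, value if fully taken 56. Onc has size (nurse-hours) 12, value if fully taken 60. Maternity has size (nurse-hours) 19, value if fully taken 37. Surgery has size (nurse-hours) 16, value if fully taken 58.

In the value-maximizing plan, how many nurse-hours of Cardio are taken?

29

Best value per unit of size first: ICU 56/9≈6.22, Onc 60/12≈5, Surgery 58/16≈3.62, Maternity 37/19≈1.95, Cardio 21/30≈0.7, Neuro 4/15≈0.267.
Take all of ICU (9 nurse-hours, value 56) — 76 nurse-hours left.
Onc: take in full, 12 nurse-hours for value 60 — 64 left.
All 16 nurse-hours of Surgery fit (value 58) — 48 remain.
All 19 nurse-hours of Maternity fit (value 37) — 29 remain.
29 nurse-hours left: a 29/30 share of Cardio gives 21×29/30 = 20.3.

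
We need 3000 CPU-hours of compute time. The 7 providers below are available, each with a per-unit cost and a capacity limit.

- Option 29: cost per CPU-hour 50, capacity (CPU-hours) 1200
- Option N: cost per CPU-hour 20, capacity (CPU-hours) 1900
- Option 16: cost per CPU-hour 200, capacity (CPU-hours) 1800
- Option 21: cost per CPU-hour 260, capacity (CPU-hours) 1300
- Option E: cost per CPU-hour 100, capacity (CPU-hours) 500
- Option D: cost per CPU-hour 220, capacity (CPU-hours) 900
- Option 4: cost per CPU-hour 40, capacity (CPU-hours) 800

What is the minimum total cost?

Use providers in increasing cost order.
Take 1900 from Option N at 20 → need 1100 more.
Option 4 (40): use full 800 → 300 CPU-hours to go.
Option 29 at 50: take 300 of its 1200 → requirement met.
Option E, Option 16, Option D, Option 21: unused.
Cost = 1900×20 + 800×40 + 300×50 = 85000.

85000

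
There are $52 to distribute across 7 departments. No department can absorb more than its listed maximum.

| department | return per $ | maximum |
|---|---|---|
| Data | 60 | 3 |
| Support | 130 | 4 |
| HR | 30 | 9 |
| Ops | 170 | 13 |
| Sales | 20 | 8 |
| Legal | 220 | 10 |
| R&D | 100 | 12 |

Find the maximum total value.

Order the departments by return per $: Legal 220 > Ops 170 > Support 130 > R&D 100 > Data 60 > HR 30 > Sales 20.
Legal takes 10 to reach its cap of 10 — 42 left.
Give Ops 13 to hit its cap of 13 — 29 left.
Give Support 4 to hit its cap of 4 — 25 left.
R&D: +12 to 12 (cap) — 13 left.
Data: +3 to 3 (cap) — 10 left.
HR: +9 to 9 (cap) — 1 left.
Sales: +1 (room for 8) → 1. Pool exhausted.
Total = 60×3 + 130×4 + 30×9 + 170×13 + 20×1 + 220×10 + 100×12 = 6600.

6600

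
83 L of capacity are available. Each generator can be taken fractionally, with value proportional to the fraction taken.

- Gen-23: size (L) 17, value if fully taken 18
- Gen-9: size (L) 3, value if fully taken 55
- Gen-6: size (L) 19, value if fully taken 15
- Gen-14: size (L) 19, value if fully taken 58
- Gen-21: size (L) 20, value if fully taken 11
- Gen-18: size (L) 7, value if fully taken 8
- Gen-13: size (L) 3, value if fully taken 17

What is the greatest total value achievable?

179.25

Rank by value-to-size ratio: Gen-9 55/3≈18.3, Gen-13 17/3≈5.67, Gen-14 58/19≈3.05, Gen-18 8/7≈1.14, Gen-23 18/17≈1.06, Gen-6 15/19≈0.789, Gen-21 11/20≈0.55.
Take all of Gen-9 (3 L, value 55) — 80 L left.
All 3 L of Gen-13 fit (value 17) — 77 remain.
Gen-14: take in full, 19 L for value 58 — 58 left.
Gen-18: take in full, 7 L for value 8 — 51 left.
All 17 L of Gen-23 fit (value 18) — 34 remain.
All 19 L of Gen-6 fit (value 15) — 15 remain.
Only 15 L remain; take 15/20 of Gen-21 for value 11×15/20 = 8.25.
Total value = 179.25.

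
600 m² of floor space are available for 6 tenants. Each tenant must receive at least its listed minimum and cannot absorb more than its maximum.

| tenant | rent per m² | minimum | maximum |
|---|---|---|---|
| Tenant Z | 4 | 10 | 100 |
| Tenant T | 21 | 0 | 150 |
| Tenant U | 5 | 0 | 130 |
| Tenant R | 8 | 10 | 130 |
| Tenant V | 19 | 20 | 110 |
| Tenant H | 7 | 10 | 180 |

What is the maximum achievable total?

Meeting every minimum uses 10+0+0+10+20+10 = 50 m², leaving 550.
Order the tenants by rent per m²: Tenant T 21 > Tenant V 19 > Tenant R 8 > Tenant H 7 > Tenant U 5 > Tenant Z 4.
Tenant T takes 150 more to reach its cap of 150 ; 400 left.
Tenant V: +90 to 110 (cap) ; 310 left.
Give Tenant R 120 more to hit its cap of 130 ; 190 left.
Tenant H: +170 to 180 (cap) ; 20 left.
Only 20 left; Tenant U takes them to reach 20.
Total = 4×10 + 21×150 + 5×20 + 8×130 + 19×110 + 7×180 = 7680.

7680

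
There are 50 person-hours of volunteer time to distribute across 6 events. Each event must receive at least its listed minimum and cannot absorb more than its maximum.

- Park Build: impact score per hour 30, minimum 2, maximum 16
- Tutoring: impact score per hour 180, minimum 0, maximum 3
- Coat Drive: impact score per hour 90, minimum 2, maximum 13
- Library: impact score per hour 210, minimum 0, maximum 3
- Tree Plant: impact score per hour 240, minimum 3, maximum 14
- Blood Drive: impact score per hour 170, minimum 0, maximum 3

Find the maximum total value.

6630

Meeting every minimum uses 2+0+2+0+3+0 = 7 person-hours, leaving 43.
Highest impact score per hour first: Tree Plant 240 > Library 210 > Tutoring 180 > Blood Drive 170 > Coat Drive 90 > Park Build 30.
Tree Plant takes 11 more to reach its cap of 14 → 32 left.
Library: +3 to 3 (cap) → 29 left.
Tutoring takes 3 more to reach its cap of 3 → 26 left.
Blood Drive takes 3 more to reach its cap of 3 → 23 left.
Give Coat Drive 11 more to hit its cap of 13 → 12 left.
Only 12 left; Park Build takes them to reach 14.
Total = 30×14 + 180×3 + 90×13 + 210×3 + 240×14 + 170×3 = 6630.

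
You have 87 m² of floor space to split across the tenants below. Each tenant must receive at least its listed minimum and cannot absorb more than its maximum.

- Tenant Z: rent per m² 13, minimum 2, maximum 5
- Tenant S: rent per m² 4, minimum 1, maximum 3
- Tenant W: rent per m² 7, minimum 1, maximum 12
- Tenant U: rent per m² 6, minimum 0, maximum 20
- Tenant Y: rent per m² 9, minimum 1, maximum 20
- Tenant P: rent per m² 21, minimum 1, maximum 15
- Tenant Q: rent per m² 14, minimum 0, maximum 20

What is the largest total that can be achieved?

1012

Meeting every minimum uses 2+1+1+0+1+1+0 = 6 m², leaving 81.
Order the tenants by rent per m²: Tenant P 21 > Tenant Q 14 > Tenant Z 13 > Tenant Y 9 > Tenant W 7 > Tenant U 6 > Tenant S 4.
Tenant P takes 14 more to reach its cap of 15 → 67 left.
Give Tenant Q 20 more to hit its cap of 20 → 47 left.
Tenant Z: +3 to 5 (cap) → 44 left.
Give Tenant Y 19 more to hit its cap of 20 → 25 left.
Tenant W: +11 to 12 (cap) → 14 left.
Tenant U: +14 (room for 20) → 14. Pool exhausted.
Total = 13×5 + 4×1 + 7×12 + 6×14 + 9×20 + 21×15 + 14×20 = 1012.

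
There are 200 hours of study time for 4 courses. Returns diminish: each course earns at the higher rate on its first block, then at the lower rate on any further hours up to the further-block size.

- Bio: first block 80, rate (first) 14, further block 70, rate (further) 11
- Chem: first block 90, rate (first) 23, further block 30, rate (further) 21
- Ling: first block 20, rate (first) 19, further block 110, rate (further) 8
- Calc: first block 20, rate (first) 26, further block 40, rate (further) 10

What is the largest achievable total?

4160

Order all 8 blocks by rate: Calc/T1 26 > Chem/T1 23 > Chem/T2 21 > Ling/T1 19 > Bio/T1 14 > Bio/T2 11 > Calc/T2 10 > Ling/T2 8.
Calc T1 at 26: fill all 20 — 180 left.
Chem T1 at 23: fill all 90 — 90 left.
Fill Chem T2 block (30 at 21) — 60 left.
Fill Ling T1 block (20 at 19) — 40 left.
Bio/T1: +40 of 80 at 14; pool empty.
Total = 26×20 + 23×90 + 21×30 + 19×20 + 14×40 = 4160.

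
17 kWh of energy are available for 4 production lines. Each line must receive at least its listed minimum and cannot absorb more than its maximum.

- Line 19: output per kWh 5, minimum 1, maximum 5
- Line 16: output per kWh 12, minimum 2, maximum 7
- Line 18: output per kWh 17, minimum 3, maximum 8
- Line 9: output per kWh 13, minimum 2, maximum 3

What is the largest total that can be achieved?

Meeting every minimum uses 1+2+3+2 = 8 kWh, leaving 9.
Order the production lines by output per kWh: Line 18 17 > Line 9 13 > Line 16 12 > Line 19 5.
Give Line 18 5 more to hit its cap of 8 → 4 left.
Line 9: +1 to 3 (cap) → 3 left.
Line 16: +3 (room for 5) → 5. Pool exhausted.
Total = 5×1 + 12×5 + 17×8 + 13×3 = 240.

240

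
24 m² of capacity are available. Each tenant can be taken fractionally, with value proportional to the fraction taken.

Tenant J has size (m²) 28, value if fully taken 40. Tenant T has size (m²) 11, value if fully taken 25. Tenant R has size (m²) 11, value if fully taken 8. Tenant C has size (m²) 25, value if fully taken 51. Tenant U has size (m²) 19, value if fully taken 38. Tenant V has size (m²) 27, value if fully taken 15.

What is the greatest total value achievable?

51.52

Sort by value density: Tenant T 25/11≈2.27, Tenant C 51/25≈2.04, Tenant U 38/19≈2, Tenant J 40/28≈1.43, Tenant R 8/11≈0.727, Tenant V 15/27≈0.556.
All 11 m² of Tenant T fit (value 25) ; 13 remain.
13 m² left: a 13/25 share of Tenant C gives 51×13/25 = 26.52.
Total value = 51.52.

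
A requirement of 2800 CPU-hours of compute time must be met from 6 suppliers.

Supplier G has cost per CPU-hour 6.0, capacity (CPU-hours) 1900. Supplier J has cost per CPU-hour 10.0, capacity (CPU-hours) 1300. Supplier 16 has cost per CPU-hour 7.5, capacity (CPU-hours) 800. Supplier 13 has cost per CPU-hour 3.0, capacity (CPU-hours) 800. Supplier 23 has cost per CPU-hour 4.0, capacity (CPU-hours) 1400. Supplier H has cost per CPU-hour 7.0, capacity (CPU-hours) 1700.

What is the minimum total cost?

11600

Fill from the cheapest supplier first.
Supplier 13 at 3.0: take all 800 CPU-hours — 2000 still needed.
Supplier 23 (4.0): use full 1400 — 600 CPU-hours to go.
Take 600 from Supplier G at 6.0 to finish.
Supplier H, Supplier 16, Supplier J: unused.
Cost = 800×3.0 + 1400×4.0 + 600×6.0 = 11600.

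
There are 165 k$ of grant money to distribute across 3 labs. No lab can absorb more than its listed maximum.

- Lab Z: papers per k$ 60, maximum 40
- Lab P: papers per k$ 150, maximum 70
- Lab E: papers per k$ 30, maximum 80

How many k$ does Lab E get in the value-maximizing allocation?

55

Order the labs by papers per k$: Lab P 150 > Lab Z 60 > Lab E 30.
Lab P takes 70 to reach its cap of 70 → 95 left.
Give Lab Z 40 to hit its cap of 40 → 55 left.
Lab E: +55 (room for 80) → 55. Pool exhausted.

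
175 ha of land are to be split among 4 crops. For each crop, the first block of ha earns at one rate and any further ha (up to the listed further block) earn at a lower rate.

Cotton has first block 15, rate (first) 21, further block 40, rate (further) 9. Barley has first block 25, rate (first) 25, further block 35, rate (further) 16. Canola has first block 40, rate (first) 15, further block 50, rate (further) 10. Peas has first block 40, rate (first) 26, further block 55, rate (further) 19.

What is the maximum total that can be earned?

Rank every tier by rate: Peas/tier1 26 > Barley/tier1 25 > Cotton/tier1 21 > Peas/tier2 19 > Barley/tier2 16 > Canola/tier1 15 > Canola/tier2 10 > Cotton/tier2 9.
Peas/tier1 (26): +40 — 135 left.
Fill Barley tier1 block (25 at 25) — 110 left.
Cotton tier1 at 21: fill all 15 — 95 left.
Fill Peas tier2 block (55 at 19) — 40 left.
Barley/tier2 (16): +35 — 5 left.
Canola/tier1: +5 of 40 at 15; pool empty.
Total = 26×40 + 25×25 + 21×15 + 19×55 + 16×35 + 15×5 = 3660.

3660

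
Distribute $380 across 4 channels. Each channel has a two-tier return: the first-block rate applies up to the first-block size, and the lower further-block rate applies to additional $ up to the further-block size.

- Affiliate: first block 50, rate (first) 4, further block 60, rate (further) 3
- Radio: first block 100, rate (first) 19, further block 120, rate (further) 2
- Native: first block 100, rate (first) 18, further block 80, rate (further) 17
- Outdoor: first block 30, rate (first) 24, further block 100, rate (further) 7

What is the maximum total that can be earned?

6270

Order all 8 blocks by rate: Outdoor/tier1 24 > Radio/tier1 19 > Native/tier1 18 > Native/tier2 17 > Outdoor/tier2 7 > Affiliate/tier1 4 > Affiliate/tier2 3 > Radio/tier2 2.
Outdoor/tier1 (24): +30 → 350 left.
Fill Radio tier1 block (100 at 19) → 250 left.
Native/tier1 (18): +100 → 150 left.
Fill Native tier2 block (80 at 17) → 70 left.
Outdoor tier2 at 7: only 70 left, fill 70.
Total = 24×30 + 19×100 + 18×100 + 17×80 + 7×70 = 6270.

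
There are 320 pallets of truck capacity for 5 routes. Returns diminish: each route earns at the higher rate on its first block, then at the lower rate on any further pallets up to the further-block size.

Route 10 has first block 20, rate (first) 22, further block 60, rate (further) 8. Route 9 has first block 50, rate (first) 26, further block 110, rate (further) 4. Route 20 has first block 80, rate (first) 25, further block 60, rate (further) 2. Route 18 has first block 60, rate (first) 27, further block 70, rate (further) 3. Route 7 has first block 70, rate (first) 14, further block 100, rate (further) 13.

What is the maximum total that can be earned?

Order all 10 blocks by rate: Route 18/first 27 > Route 9/first 26 > Route 20/first 25 > Route 10/first 22 > Route 7/first 14 > Route 7/second 13 > Route 10/second 8 > Route 9/second 4 > Route 18/second 3 > Route 20/second 2.
Fill Route 18 first block (60 at 27) — 260 left.
Route 9/first (26): +50 — 210 left.
Route 20/first (25): +80 — 130 left.
Route 10 first at 22: fill all 20 — 110 left.
Fill Route 7 first block (70 at 14) — 40 left.
Route 7/second: +40 of 100 at 13; pool empty.
Total = 27×60 + 26×50 + 25×80 + 22×20 + 14×70 + 13×40 = 6860.

6860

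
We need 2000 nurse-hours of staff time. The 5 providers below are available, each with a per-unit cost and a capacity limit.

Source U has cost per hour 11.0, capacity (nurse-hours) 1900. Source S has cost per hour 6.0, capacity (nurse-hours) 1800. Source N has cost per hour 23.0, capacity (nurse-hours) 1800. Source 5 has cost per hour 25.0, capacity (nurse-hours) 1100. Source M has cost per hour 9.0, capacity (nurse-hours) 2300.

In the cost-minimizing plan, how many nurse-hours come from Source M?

200

Use providers in increasing cost order.
Source S (6.0): use full 1800 — 200 nurse-hours to go.
Source M (9.0): take the remaining 200 — done.
Source U, Source N, Source 5: unused.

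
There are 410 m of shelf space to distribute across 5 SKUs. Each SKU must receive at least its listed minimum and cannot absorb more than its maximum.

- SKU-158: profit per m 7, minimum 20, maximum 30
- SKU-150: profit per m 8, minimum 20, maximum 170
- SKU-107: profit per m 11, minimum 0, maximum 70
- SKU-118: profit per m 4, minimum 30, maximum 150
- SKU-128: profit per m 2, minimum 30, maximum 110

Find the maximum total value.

2840

Meeting every minimum uses 20+20+0+30+30 = 100 m, leaving 310.
Highest profit per m first: SKU-107 11 > SKU-150 8 > SKU-158 7 > SKU-118 4 > SKU-128 2.
Give SKU-107 70 more to hit its cap of 70 ; 240 left.
Give SKU-150 150 more to hit its cap of 170 ; 90 left.
SKU-158 takes 10 more to reach its cap of 30 ; 80 left.
Only 80 left; SKU-118 takes them to reach 110.
Total = 7×30 + 8×170 + 11×70 + 4×110 + 2×30 = 2840.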